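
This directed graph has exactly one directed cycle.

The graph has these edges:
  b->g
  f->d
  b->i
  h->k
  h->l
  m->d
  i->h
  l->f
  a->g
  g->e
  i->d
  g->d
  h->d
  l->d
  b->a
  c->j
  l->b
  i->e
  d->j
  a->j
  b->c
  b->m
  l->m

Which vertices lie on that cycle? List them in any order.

DFS with gray/black marking from l:
l gray
  m gray
    d gray
      j gray
      j black
    d black
  m black
  f gray
    f→d: d black — skip
  f black
  b gray
    i gray
      h gray
        h→d: d black — skip
        h→l: l is gray → back edge
Back edge closes the cycle l → b → i → h → l; its vertices are {b, h, i, l}.

b, h, i, l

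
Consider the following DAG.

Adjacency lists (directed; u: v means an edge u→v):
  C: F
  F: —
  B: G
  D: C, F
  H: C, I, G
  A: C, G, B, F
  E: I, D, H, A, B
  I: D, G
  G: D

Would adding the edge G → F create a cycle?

Adding G→F creates a cycle iff F can already reach G.
Explore from F: no path reaches G. The graph stays acyclic.

No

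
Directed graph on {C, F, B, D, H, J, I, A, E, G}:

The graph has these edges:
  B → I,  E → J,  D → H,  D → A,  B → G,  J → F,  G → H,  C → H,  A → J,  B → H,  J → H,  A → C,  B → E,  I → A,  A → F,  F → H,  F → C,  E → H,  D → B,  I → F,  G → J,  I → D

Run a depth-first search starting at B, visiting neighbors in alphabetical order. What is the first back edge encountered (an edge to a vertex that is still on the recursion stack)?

DFS from B (visiting neighbors in alphabetical order); mark gray on enter, black on exit:
B gray
  E gray
    H gray
    H black
    J gray
      F gray
        C gray
          C→H: H black — skip
        C black
        F→H: H black — skip
      F black
      J→H: H black — skip
    J black
  E black
  G gray
    G→H: H black — skip
    G→J: J black — skip
  G black
  B→H: H black — skip
  I gray
    A gray
      A→C: C black — skip
      A→F: F black — skip
      A→J: J black — skip
    A black
    D gray
      D→A: A black — skip
      D→B: B is gray → back edge
First back edge: D → B.

D→B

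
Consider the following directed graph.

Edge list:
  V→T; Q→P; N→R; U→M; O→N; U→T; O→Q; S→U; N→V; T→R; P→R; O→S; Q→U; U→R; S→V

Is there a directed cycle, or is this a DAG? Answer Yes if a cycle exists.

No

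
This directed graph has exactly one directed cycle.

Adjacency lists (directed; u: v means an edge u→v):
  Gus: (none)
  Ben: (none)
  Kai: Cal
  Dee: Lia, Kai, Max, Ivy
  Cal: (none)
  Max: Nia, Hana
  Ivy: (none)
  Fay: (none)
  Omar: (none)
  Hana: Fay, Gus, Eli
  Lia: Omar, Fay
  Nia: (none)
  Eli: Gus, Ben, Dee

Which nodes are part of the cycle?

DFS with gray/black marking from Dee:
Dee gray
  Lia gray
    Omar gray
    Omar black
    Fay gray
    Fay black
  Lia black
  Kai gray
    Cal gray
    Cal black
  Kai black
  Max gray
    Nia gray
    Nia black
    Hana gray
      Hana→Fay: Fay black — skip
      Gus gray
      Gus black
      Eli gray
        Eli→Gus: Gus black — skip
        Ben gray
        Ben black
        Eli→Dee: Dee is gray → back edge
Back edge closes the cycle Dee → Max → Hana → Eli → Dee; its vertices are {Dee, Eli, Max, Hana}.

Dee, Eli, Max, Hana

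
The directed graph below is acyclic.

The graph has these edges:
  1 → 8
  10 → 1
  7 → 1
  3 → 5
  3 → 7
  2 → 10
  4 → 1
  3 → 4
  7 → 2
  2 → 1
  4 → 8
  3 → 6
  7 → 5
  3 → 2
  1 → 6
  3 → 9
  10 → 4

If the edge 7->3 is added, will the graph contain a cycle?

Yes

Adding 7→3 creates a cycle iff 3 can already reach 7.
Path from 3: 3 → 7.
So 3 → … → 7 → 3 is a cycle.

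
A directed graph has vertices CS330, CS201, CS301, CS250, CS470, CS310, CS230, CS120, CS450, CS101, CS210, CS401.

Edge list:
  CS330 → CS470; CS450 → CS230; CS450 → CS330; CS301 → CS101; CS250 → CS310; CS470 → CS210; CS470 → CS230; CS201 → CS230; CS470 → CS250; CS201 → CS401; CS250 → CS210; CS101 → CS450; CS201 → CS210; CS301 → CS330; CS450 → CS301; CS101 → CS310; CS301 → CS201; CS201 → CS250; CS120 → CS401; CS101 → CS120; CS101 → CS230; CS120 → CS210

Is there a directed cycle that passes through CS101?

Yes

CS101 is on a cycle iff CS101 can reach itself via ≥1 edge.
CS101 → CS450 → CS301 → CS101 — yes.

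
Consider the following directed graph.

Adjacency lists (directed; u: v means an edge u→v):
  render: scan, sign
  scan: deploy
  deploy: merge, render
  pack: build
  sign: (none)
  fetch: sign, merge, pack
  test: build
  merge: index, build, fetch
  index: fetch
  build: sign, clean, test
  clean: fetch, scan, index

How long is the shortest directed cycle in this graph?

For each vertex v, BFS finds the shortest path from v back to v.
The shortest such closed walk is merge → fetch → merge, length 2.

2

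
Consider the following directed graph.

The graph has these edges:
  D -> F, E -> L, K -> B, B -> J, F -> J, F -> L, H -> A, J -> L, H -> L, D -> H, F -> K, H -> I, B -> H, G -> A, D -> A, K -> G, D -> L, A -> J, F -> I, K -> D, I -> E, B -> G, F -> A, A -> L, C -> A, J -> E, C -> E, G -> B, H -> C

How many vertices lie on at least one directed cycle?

A vertex is on a directed cycle iff it belongs to a strongly connected component of size ≥ 2 (or has a self-loop).
The vertices on cycles are {B, D, F, G, K} — 5 in total.

5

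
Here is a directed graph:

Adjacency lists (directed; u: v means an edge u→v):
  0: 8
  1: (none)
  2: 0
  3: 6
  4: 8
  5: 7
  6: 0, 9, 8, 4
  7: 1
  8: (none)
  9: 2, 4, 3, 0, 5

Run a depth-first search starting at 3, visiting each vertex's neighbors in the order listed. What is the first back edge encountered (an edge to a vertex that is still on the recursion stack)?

DFS from 3 (visiting each vertex's neighbors in the order listed); mark gray on enter, black on exit:
3 gray
  6 gray
    0 gray
      8 gray
      8 black
    0 black
    9 gray
      2 gray
        2→0: 0 black — skip
      2 black
      4 gray
        4→8: 8 black — skip
      4 black
      9→3: 3 is gray → back edge
First back edge: 9 → 3.

9→3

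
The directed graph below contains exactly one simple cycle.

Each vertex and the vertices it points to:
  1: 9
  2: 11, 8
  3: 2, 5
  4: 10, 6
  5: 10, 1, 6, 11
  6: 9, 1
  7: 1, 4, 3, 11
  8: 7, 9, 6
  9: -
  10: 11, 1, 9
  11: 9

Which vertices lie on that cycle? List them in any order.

DFS with gray/black marking from 8:
8 gray
  7 gray
    1 gray
      9 gray
      9 black
    1 black
    4 gray
      10 gray
        11 gray
          11→9: 9 black — skip
        11 black
        10→1: 1 black — skip
        10→9: 9 black — skip
      10 black
      6 gray
        6→9: 9 black — skip
        6→1: 1 black — skip
      6 black
    4 black
    3 gray
      2 gray
        2→11: 11 black — skip
        2→8: 8 is gray → back edge
Back edge closes the cycle 8 → 7 → 3 → 2 → 8; its vertices are {2, 3, 7, 8}.

2, 3, 7, 8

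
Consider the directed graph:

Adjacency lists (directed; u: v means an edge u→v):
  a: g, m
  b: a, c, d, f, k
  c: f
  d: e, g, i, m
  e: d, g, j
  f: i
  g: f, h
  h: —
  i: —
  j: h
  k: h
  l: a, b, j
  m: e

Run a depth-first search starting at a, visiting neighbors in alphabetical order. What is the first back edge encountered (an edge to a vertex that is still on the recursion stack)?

DFS from a (visiting neighbors in alphabetical order); mark gray on enter, black on exit:
a gray
  g gray
    f gray
      i gray
      i black
    f black
    h gray
    h black
  g black
  m gray
    e gray
      d gray
        d→e: e is gray → back edge
First back edge: d → e.

d→e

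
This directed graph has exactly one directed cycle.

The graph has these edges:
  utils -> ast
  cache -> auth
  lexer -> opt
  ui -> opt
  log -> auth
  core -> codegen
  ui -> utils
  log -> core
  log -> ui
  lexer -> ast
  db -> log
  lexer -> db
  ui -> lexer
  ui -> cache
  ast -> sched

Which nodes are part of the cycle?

DFS with gray/black marking from db:
db gray
  log gray
    auth gray
    auth black
    core gray
      codegen gray
      codegen black
    core black
    ui gray
      cache gray
        cache→auth: auth black — skip
      cache black
      lexer gray
        lexer→db: db is gray → back edge
Back edge closes the cycle db → log → ui → lexer → db; its vertices are {db, ui, log, lexer}.

db, ui, log, lexer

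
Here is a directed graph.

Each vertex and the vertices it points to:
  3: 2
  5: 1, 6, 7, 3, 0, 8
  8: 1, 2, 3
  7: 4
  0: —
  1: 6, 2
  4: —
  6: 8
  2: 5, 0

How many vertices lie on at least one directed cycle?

A vertex is on a directed cycle iff it belongs to a strongly connected component of size ≥ 2 (or has a self-loop).
The vertices on cycles are {1, 2, 3, 5, 6, 8} — 6 in total.

6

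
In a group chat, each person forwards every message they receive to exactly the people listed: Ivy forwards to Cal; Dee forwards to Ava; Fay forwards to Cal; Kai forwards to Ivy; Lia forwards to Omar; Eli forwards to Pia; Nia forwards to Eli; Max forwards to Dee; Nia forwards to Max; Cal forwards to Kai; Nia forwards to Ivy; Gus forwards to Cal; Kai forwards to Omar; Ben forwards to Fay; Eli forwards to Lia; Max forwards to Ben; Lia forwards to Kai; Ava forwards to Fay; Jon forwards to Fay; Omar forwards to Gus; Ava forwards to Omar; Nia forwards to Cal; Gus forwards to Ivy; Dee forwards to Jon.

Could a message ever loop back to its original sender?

Yes

DFS with white/gray/black marking, starting from Nia:
Nia gray
  Cal gray
    Kai gray
      Ivy gray
        Ivy→Cal: Cal is gray → back edge
Back edge found, so a cycle exists: Cal → Kai → Ivy → Cal.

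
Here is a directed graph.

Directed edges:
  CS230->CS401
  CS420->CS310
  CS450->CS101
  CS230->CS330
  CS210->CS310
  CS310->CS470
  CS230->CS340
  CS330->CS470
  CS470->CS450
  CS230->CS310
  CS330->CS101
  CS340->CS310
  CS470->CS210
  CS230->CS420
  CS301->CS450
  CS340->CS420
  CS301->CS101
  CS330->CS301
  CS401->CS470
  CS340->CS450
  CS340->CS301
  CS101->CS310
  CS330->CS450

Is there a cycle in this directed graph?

DFS with white/gray/black marking, starting from CS420:
CS420 gray
  CS310 gray
    CS470 gray
      CS210 gray
        CS210→CS310: CS310 is gray → back edge
Back edge found, so a cycle exists: CS310 → CS470 → CS210 → CS310.

Yes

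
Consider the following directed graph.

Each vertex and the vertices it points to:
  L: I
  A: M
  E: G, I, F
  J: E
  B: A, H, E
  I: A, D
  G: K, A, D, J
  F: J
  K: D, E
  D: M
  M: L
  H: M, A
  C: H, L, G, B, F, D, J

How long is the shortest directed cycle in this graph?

For each vertex v, BFS finds the shortest path from v back to v.
The shortest such closed walk is G → J → E → G, length 3.

3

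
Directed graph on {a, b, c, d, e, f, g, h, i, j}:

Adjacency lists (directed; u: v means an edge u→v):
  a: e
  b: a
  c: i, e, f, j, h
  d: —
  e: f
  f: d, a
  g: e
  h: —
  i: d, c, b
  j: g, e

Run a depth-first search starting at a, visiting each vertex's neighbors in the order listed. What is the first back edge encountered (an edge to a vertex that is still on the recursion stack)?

DFS from a (visiting each vertex's neighbors in the order listed); mark gray on enter, black on exit:
a gray
  e gray
    f gray
      d gray
      d black
      f→a: a is gray → back edge
First back edge: f → a.

f→a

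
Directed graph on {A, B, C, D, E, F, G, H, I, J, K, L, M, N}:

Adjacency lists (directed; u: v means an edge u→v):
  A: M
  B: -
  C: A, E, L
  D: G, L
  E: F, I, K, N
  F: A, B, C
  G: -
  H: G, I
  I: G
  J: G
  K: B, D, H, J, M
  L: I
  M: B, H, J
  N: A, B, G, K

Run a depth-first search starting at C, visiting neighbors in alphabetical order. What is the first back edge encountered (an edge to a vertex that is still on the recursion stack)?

F→C

DFS from C (visiting neighbors in alphabetical order); mark gray on enter, black on exit:
C gray
  A gray
    M gray
      B gray
      B black
      H gray
        G gray
        G black
        I gray
          I→G: G black — skip
        I black
      H black
      J gray
        J→G: G black — skip
      J black
    M black
  A black
  E gray
    F gray
      F→A: A black — skip
      F→B: B black — skip
      F→C: C is gray → back edge
First back edge: F → C.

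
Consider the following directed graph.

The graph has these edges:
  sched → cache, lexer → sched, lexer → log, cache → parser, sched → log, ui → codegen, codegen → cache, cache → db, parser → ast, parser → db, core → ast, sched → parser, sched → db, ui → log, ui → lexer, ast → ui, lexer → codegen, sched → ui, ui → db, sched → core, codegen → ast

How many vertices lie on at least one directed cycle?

8

A vertex is on a directed cycle iff it belongs to a strongly connected component of size ≥ 2 (or has a self-loop).
The vertices on cycles are {ui, ast, core, cache, lexer, sched, parser, codegen} — 8 in total.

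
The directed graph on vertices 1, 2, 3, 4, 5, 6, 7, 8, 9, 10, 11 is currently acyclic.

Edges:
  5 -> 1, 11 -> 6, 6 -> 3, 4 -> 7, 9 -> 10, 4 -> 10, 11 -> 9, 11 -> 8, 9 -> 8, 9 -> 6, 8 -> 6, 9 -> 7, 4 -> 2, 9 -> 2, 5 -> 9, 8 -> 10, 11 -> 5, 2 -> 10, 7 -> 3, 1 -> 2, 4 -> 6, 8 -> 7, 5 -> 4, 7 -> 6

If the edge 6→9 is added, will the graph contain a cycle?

Yes

Adding 6→9 creates a cycle iff 9 can already reach 6.
Path from 9: 9 → 6.
So 9 → … → 6 → 9 is a cycle.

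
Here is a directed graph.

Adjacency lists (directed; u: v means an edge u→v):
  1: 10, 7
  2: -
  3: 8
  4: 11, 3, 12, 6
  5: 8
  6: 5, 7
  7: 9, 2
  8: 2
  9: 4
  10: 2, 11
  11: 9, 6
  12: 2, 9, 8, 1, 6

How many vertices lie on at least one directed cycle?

A vertex is on a directed cycle iff it belongs to a strongly connected component of size ≥ 2 (or has a self-loop).
The vertices on cycles are {1, 4, 6, 7, 9, 10, 11, 12} — 8 in total.

8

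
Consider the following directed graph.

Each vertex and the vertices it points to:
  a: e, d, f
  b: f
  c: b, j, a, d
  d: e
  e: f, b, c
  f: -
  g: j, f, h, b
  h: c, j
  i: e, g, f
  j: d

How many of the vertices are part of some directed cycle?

5

A vertex is on a directed cycle iff it belongs to a strongly connected component of size ≥ 2 (or has a self-loop).
The vertices on cycles are {a, c, d, e, j} — 5 in total.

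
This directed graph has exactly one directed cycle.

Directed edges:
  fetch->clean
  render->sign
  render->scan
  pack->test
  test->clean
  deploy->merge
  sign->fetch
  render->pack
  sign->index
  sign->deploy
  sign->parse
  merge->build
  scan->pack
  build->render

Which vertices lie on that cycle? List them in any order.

DFS with gray/black marking from render:
render gray
  pack gray
    test gray
      clean gray
      clean black
    test black
  pack black
  sign gray
    parse gray
    parse black
    deploy gray
      merge gray
        build gray
          build→render: render is gray → back edge
Back edge closes the cycle render → sign → deploy → merge → build → render; its vertices are {sign, build, merge, deploy, render}.

sign, build, merge, deploy, render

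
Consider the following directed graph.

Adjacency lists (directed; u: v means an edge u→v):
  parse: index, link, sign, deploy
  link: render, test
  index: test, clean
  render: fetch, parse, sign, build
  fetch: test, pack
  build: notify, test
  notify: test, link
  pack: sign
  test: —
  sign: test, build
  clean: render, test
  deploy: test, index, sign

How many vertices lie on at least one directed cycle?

A vertex is on a directed cycle iff it belongs to a strongly connected component of size ≥ 2 (or has a self-loop).
The vertices on cycles are {link, pack, sign, build, clean, fetch, index, parse, deploy, notify, render} — 11 in total.

11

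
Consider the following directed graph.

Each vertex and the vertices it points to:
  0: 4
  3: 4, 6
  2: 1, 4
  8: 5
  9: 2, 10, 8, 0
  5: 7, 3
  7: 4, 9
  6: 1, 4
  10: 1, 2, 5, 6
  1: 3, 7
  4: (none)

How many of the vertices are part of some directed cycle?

9

A vertex is on a directed cycle iff it belongs to a strongly connected component of size ≥ 2 (or has a self-loop).
The vertices on cycles are {1, 2, 3, 5, 6, 7, 8, 9, 10} — 9 in total.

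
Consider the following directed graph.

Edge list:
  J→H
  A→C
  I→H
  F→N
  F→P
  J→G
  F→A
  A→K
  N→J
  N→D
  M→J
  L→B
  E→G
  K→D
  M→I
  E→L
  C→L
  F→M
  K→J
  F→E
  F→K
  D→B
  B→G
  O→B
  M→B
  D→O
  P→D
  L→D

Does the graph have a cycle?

No

DFS with white/gray/black marking, starting from F:
F gray
  N gray
    D gray
      B gray
        G gray
        G black
      B black
      O gray
        O→B: B black — skip
      O black
    D black
    J gray
      J→G: G black — skip
      H gray
      H black
    J black
  N black
  P gray
    P→D: D black — skip
  P black
  K gray
    K→J: J black — skip
    K→D: D black — skip
  K black
  A gray
    C gray
      L gray
        L→B: B black — skip
        L→D: D black — skip
      L black
    C black
    A→K: K black — skip
  A black
  E gray
    E→L: L black — skip
    E→G: G black — skip
  E black
  M gray
    M→J: J black — skip
    M→B: B black — skip
    I gray
      I→H: H black — skip
    I black
  M black
F black
Every edge goes to a white or black vertex — no back edge, so the graph is acyclic.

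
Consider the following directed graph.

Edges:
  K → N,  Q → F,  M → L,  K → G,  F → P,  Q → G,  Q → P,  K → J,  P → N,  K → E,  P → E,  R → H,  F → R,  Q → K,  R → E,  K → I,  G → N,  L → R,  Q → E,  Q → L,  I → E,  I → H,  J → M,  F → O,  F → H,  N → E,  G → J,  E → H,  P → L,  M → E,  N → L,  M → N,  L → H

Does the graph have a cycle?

No

DFS with white/gray/black marking, starting from E:
E gray
  H gray
  H black
E black
F gray
  R gray
    R→H: H black — skip
    R→E: E black — skip
  R black
  F→H: H black — skip
  P gray
    L gray
      L→H: H black — skip
      L→R: R black — skip
    L black
    P→E: E black — skip
    N gray
      N→L: L black — skip
      N→E: E black — skip
    N black
  P black
  O gray
  O black
F black
G gray
  J gray
    M gray
      M→L: L black — skip
      M→N: N black — skip
      M→E: E black — skip
    M black
  J black
  G→N: N black — skip
G black
I gray
  I→H: H black — skip
  I→E: E black — skip
I black
K gray
  K→I: I black — skip
  K→E: E black — skip
  K→G: G black — skip
  K→N: N black — skip
  K→J: J black — skip
K black
Q gray
  Q→P: P black — skip
  Q→K: K black — skip
  Q→G: G black — skip
  Q→L: L black — skip
  Q→F: F black — skip
  Q→E: E black — skip
Q black
Every edge goes to a white or black vertex — no back edge, so the graph is acyclic.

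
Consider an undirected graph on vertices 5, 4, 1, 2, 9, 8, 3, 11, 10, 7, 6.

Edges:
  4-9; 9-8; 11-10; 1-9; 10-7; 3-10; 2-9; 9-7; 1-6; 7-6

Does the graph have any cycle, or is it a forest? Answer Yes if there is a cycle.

DFS, tracking each vertex's parent; an edge to a visited non-parent vertex closes a cycle.
Start from 6:
visit 6 (parent –)
  visit 7 (parent 6)
    visit 10 (parent 7)
      10–7: parent, skip
      visit 11 (parent 10)
        11–10: parent, skip
      visit 3 (parent 10)
        3–10: parent, skip
    visit 9 (parent 7)
      visit 8 (parent 9)
        8–9: parent, skip
      9–7: parent, skip
      visit 2 (parent 9)
        2–9: parent, skip
      visit 1 (parent 9)
        1–6: 6 visited and ≠ parent → cycle
Cycle: 6 – 7 – 9 – 1 – 6.

Yes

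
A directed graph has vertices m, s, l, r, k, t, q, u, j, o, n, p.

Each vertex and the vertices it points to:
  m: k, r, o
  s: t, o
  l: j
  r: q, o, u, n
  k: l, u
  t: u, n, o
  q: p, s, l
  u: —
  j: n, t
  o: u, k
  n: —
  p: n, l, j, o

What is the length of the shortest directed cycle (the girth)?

For each vertex v, BFS finds the shortest path from v back to v.
The shortest such closed walk is k → l → j → t → o → k, length 5.

5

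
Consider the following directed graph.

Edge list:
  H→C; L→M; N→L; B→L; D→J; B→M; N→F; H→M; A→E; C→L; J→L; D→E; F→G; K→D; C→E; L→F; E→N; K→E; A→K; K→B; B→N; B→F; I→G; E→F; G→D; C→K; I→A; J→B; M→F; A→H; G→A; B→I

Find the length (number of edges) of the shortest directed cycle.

4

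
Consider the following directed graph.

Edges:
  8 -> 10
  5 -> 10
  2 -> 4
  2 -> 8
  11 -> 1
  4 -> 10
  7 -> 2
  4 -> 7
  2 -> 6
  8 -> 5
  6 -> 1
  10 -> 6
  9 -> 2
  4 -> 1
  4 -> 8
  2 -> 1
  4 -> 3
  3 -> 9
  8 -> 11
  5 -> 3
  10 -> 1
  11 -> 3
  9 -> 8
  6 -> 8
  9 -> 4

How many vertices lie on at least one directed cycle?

10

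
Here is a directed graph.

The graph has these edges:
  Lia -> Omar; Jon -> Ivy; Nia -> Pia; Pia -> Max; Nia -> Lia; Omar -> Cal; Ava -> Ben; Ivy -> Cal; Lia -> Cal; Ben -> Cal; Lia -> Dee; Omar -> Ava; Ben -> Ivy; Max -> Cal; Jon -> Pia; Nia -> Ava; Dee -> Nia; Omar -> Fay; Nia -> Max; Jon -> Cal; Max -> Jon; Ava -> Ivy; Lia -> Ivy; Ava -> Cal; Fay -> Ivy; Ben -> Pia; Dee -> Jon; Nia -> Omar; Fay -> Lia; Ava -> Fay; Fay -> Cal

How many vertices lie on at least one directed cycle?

9

A vertex is on a directed cycle iff it belongs to a strongly connected component of size ≥ 2 (or has a self-loop).
The vertices on cycles are {Ava, Dee, Fay, Jon, Lia, Max, Nia, Pia, Omar} — 9 in total.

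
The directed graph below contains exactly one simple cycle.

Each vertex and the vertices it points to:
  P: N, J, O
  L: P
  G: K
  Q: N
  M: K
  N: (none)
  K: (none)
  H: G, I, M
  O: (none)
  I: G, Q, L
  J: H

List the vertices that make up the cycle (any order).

DFS with gray/black marking from H:
H gray
  G gray
    K gray
    K black
  G black
  I gray
    I→G: G black — skip
    Q gray
      N gray
      N black
    Q black
    L gray
      P gray
        P→N: N black — skip
        J gray
          J→H: H is gray → back edge
Back edge closes the cycle H → I → L → P → J → H; its vertices are {H, I, J, L, P}.

H, I, J, L, P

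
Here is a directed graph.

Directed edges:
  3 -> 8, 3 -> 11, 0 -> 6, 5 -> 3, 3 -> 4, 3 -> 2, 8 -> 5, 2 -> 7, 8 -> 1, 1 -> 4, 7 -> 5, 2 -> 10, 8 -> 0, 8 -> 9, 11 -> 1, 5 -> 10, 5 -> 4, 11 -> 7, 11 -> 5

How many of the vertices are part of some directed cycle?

6

A vertex is on a directed cycle iff it belongs to a strongly connected component of size ≥ 2 (or has a self-loop).
The vertices on cycles are {2, 3, 5, 7, 8, 11} — 6 in total.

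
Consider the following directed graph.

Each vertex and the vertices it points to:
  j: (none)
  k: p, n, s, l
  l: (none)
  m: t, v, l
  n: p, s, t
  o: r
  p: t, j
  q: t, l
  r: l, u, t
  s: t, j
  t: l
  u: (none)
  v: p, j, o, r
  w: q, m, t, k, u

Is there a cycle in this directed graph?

No

DFS with white/gray/black marking, starting from s:
s gray
  t gray
    l gray
    l black
  t black
  j gray
  j black
s black
k gray
  p gray
    p→t: t black — skip
    p→j: j black — skip
  p black
  n gray
    n→p: p black — skip
    n→s: s black — skip
    n→t: t black — skip
  n black
  k→s: s black — skip
  k→l: l black — skip
k black
m gray
  m→t: t black — skip
  v gray
    v→p: p black — skip
    v→j: j black — skip
    o gray
      r gray
        r→l: l black — skip
        u gray
        u black
        r→t: t black — skip
      r black
    o black
    v→r: r black — skip
  v black
  m→l: l black — skip
m black
q gray
  q→t: t black — skip
  q→l: l black — skip
q black
w gray
  w→q: q black — skip
  w→m: m black — skip
  w→t: t black — skip
  w→k: k black — skip
  w→u: u black — skip
w black
Every edge goes to a white or black vertex — no back edge, so the graph is acyclic.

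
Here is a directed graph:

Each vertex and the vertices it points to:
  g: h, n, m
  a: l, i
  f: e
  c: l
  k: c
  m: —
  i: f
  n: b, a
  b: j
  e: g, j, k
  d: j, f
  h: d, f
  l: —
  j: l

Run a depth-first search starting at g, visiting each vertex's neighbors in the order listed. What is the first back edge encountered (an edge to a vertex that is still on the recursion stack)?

e->g

DFS from g (visiting each vertex's neighbors in the order listed); mark gray on enter, black on exit:
g gray
  h gray
    d gray
      j gray
        l gray
        l black
      j black
      f gray
        e gray
          e→g: g is gray → back edge
First back edge: e → g.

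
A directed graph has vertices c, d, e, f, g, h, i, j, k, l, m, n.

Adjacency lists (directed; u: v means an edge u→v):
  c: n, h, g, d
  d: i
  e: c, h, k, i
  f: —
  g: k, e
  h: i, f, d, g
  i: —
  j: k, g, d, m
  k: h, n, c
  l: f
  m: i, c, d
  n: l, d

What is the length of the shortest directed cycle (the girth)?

3

For each vertex v, BFS finds the shortest path from v back to v.
The shortest such closed walk is g → k → c → g, length 3.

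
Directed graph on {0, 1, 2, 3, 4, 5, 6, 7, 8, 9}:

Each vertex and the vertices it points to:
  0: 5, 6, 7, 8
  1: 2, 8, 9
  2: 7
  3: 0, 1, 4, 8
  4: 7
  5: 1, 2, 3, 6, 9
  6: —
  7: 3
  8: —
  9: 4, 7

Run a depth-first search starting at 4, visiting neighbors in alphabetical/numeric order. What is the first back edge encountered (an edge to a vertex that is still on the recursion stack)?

2->7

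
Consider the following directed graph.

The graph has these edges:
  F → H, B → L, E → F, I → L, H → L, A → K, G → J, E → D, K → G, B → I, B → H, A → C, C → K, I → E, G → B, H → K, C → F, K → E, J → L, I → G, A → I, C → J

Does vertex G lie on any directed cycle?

Yes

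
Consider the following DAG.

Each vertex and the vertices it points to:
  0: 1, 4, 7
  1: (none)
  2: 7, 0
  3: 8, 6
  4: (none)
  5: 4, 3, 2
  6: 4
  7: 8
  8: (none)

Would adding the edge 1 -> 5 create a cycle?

Adding 1→5 creates a cycle iff 5 can already reach 1.
Path from 5: 5 → 2 → 0 → 1.
So 5 → … → 1 → 5 is a cycle.

Yes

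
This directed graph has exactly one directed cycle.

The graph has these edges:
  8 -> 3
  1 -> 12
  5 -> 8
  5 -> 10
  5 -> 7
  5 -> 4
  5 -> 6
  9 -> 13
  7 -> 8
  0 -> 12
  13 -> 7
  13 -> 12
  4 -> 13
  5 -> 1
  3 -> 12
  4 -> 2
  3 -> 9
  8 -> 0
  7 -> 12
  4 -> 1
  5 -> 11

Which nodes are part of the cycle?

DFS with gray/black marking from 8:
8 gray
  0 gray
    12 gray
    12 black
  0 black
  3 gray
    3→12: 12 black — skip
    9 gray
      13 gray
        7 gray
          7→12: 12 black — skip
          7→8: 8 is gray → back edge
Back edge closes the cycle 8 → 3 → 9 → 13 → 7 → 8; its vertices are {3, 7, 8, 9, 13}.

3, 7, 8, 9, 13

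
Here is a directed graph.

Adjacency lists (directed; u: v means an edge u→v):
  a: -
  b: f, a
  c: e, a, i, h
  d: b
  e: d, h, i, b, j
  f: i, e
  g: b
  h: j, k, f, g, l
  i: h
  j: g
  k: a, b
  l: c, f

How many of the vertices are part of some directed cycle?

11

A vertex is on a directed cycle iff it belongs to a strongly connected component of size ≥ 2 (or has a self-loop).
The vertices on cycles are {b, c, d, e, f, g, h, i, j, k, l} — 11 in total.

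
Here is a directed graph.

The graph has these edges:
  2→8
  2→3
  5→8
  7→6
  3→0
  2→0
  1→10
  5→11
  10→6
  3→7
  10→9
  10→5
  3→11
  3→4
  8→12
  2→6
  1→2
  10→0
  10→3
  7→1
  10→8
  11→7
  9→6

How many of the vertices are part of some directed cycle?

7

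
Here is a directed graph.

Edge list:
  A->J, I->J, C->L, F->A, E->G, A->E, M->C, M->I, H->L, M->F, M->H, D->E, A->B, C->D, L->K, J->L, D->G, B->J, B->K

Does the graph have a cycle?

DFS with white/gray/black marking, starting from C:
C gray
  L gray
    K gray
    K black
  L black
  D gray
    E gray
      G gray
      G black
    E black
    D→G: G black — skip
  D black
C black
A gray
  B gray
    J gray
      J→L: L black — skip
    J black
    B→K: K black — skip
  B black
  A→E: E black — skip
  A→J: J black — skip
A black
F gray
  F→A: A black — skip
F black
H gray
  H→L: L black — skip
H black
I gray
  I→J: J black — skip
I black
M gray
  M→F: F black — skip
  M→I: I black — skip
  M→H: H black — skip
  M→C: C black — skip
M black
Every edge goes to a white or black vertex — no back edge, so the graph is acyclic.

No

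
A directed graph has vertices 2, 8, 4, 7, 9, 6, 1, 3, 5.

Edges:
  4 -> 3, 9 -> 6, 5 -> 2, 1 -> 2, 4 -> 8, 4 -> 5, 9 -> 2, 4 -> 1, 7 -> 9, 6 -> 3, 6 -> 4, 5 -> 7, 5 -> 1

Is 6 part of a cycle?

6 is on a cycle iff 6 can reach itself via ≥1 edge.
6 → 4 → 5 → 7 → 9 → 6 — yes.

Yes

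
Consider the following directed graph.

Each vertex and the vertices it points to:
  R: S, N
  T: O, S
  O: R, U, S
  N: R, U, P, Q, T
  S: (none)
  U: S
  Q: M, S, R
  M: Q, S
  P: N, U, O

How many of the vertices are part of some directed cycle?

7

A vertex is on a directed cycle iff it belongs to a strongly connected component of size ≥ 2 (or has a self-loop).
The vertices on cycles are {M, N, O, P, Q, R, T} — 7 in total.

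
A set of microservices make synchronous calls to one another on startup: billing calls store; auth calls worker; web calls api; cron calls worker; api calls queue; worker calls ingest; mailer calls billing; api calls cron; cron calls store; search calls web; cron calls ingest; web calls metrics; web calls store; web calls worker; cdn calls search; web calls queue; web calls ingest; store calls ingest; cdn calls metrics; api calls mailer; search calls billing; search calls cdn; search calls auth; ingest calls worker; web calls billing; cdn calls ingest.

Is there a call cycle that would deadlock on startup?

Yes

DFS with white/gray/black marking, starting from auth:
auth gray
  worker gray
    ingest gray
      ingest→worker: worker is gray → back edge
Back edge found, so a cycle exists: worker → ingest → worker.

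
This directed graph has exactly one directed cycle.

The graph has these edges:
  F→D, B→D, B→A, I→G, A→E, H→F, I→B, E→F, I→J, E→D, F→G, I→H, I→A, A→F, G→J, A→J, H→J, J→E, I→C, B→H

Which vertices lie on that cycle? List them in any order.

DFS with gray/black marking from F:
F gray
  G gray
    J gray
      E gray
        D gray
        D black
        E→F: F is gray → back edge
Back edge closes the cycle F → G → J → E → F; its vertices are {E, F, G, J}.

E, F, G, J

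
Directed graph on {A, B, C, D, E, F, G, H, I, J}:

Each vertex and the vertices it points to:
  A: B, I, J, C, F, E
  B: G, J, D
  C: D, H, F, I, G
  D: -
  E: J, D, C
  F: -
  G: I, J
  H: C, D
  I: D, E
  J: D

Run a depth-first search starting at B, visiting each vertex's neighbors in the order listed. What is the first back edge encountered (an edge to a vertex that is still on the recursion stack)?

H→C

DFS from B (visiting each vertex's neighbors in the order listed); mark gray on enter, black on exit:
B gray
  G gray
    I gray
      D gray
      D black
      E gray
        J gray
          J→D: D black — skip
        J black
        E→D: D black — skip
        C gray
          C→D: D black — skip
          H gray
            H→C: C is gray → back edge
First back edge: H → C.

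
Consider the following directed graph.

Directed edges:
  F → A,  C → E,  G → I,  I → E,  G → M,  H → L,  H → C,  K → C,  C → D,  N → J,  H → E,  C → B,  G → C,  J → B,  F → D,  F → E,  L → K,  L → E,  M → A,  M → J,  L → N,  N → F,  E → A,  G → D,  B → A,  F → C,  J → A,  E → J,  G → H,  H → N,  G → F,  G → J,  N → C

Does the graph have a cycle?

DFS with white/gray/black marking, starting from A:
A gray
A black
B gray
  B→A: A black — skip
B black
C gray
  E gray
    E→A: A black — skip
    J gray
      J→B: B black — skip
      J→A: A black — skip
    J black
  E black
  C→B: B black — skip
  D gray
  D black
C black
F gray
  F→D: D black — skip
  F→A: A black — skip
  F→C: C black — skip
  F→E: E black — skip
F black
G gray
  H gray
    H→E: E black — skip
    H→C: C black — skip
    N gray
      N→J: J black — skip
      N→F: F black — skip
      N→C: C black — skip
    N black
    L gray
      K gray
        K→C: C black — skip
      K black
      L→N: N black — skip
      L→E: E black — skip
    L black
  H black
  M gray
    M→A: A black — skip
    M→J: J black — skip
  M black
  G→D: D black — skip
  I gray
    I→E: E black — skip
  I black
  G→C: C black — skip
  G→J: J black — skip
  G→F: F black — skip
G black
Every edge goes to a white or black vertex — no back edge, so the graph is acyclic.

No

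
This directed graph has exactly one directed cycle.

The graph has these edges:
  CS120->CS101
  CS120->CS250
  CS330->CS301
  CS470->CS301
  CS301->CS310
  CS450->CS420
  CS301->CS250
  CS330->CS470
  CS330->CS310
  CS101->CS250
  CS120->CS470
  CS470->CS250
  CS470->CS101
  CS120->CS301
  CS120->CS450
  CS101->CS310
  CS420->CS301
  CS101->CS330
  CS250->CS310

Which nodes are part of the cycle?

CS101, CS330, CS470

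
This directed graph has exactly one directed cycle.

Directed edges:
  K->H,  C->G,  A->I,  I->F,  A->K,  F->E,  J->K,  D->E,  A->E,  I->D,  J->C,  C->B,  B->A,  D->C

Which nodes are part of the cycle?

DFS with gray/black marking from C:
C gray
  G gray
  G black
  B gray
    A gray
      I gray
        F gray
          E gray
          E black
        F black
        D gray
          D→E: E black — skip
          D→C: C is gray → back edge
Back edge closes the cycle C → B → A → I → D → C; its vertices are {A, B, C, D, I}.

A, B, C, D, I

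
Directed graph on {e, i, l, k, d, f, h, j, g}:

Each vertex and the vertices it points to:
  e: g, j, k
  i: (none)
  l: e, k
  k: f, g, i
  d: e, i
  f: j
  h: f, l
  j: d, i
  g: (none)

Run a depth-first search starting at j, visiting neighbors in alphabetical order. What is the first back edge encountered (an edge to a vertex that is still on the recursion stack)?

DFS from j (visiting neighbors in alphabetical order); mark gray on enter, black on exit:
j gray
  d gray
    e gray
      g gray
      g black
      e→j: j is gray → back edge
First back edge: e → j.

e->j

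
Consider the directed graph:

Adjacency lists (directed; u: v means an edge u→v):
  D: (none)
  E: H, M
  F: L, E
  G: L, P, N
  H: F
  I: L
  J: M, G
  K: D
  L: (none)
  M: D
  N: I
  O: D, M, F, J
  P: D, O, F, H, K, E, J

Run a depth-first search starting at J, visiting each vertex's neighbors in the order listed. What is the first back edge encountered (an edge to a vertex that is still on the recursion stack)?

DFS from J (visiting each vertex's neighbors in the order listed); mark gray on enter, black on exit:
J gray
  M gray
    D gray
    D black
  M black
  G gray
    L gray
    L black
    P gray
      P→D: D black — skip
      O gray
        O→D: D black — skip
        O→M: M black — skip
        F gray
          F→L: L black — skip
          E gray
            H gray
              H→F: F is gray → back edge
First back edge: H → F.

H->F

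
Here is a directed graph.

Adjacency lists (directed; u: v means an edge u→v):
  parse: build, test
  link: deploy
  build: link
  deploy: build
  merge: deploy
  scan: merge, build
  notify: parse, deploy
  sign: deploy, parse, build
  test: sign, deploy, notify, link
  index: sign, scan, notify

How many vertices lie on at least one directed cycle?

7

A vertex is on a directed cycle iff it belongs to a strongly connected component of size ≥ 2 (or has a self-loop).
The vertices on cycles are {link, sign, test, build, parse, deploy, notify} — 7 in total.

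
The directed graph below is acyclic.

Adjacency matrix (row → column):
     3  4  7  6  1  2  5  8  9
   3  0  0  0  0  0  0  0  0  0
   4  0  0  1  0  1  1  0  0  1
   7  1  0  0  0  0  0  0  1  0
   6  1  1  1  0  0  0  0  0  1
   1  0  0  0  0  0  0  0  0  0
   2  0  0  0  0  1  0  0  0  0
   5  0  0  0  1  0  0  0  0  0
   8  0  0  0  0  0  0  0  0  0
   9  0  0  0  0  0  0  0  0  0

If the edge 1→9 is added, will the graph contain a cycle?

No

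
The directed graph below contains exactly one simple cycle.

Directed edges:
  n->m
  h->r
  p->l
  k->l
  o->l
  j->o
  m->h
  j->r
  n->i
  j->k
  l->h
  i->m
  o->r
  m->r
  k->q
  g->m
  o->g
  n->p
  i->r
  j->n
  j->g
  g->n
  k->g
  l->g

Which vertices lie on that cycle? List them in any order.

g, l, n, p

DFS with gray/black marking from n:
n gray
  p gray
    l gray
      h gray
        r gray
        r black
      h black
      g gray
        m gray
          m→r: r black — skip
          m→h: h black — skip
        m black
        g→n: n is gray → back edge
Back edge closes the cycle n → p → l → g → n; its vertices are {g, l, n, p}.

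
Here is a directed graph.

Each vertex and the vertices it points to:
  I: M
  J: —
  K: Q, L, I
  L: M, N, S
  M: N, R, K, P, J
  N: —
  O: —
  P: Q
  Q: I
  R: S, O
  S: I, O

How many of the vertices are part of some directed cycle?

8

A vertex is on a directed cycle iff it belongs to a strongly connected component of size ≥ 2 (or has a self-loop).
The vertices on cycles are {I, K, L, M, P, Q, R, S} — 8 in total.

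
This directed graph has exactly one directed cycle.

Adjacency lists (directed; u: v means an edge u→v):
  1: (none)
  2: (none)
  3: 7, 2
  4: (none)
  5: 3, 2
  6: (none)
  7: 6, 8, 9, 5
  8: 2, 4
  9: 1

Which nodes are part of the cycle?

DFS with gray/black marking from 7:
7 gray
  6 gray
  6 black
  8 gray
    2 gray
    2 black
    4 gray
    4 black
  8 black
  9 gray
    1 gray
    1 black
  9 black
  5 gray
    3 gray
      3→7: 7 is gray → back edge
Back edge closes the cycle 7 → 5 → 3 → 7; its vertices are {3, 5, 7}.

3, 5, 7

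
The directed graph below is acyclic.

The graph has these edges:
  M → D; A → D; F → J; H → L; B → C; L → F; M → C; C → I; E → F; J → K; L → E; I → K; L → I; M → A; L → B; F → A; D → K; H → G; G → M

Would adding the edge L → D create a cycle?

Adding L→D creates a cycle iff D can already reach L.
Explore from D: no path reaches L. The graph stays acyclic.

No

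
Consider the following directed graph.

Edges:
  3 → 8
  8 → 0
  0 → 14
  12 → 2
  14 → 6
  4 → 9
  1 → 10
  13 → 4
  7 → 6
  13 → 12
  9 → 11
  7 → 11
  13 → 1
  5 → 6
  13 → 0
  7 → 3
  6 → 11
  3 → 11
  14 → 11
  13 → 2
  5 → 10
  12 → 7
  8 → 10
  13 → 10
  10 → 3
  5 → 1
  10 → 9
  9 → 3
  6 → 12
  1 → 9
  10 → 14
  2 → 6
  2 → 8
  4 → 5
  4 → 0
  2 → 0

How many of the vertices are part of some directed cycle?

10

A vertex is on a directed cycle iff it belongs to a strongly connected component of size ≥ 2 (or has a self-loop).
The vertices on cycles are {0, 2, 3, 6, 7, 8, 9, 10, 12, 14} — 10 in total.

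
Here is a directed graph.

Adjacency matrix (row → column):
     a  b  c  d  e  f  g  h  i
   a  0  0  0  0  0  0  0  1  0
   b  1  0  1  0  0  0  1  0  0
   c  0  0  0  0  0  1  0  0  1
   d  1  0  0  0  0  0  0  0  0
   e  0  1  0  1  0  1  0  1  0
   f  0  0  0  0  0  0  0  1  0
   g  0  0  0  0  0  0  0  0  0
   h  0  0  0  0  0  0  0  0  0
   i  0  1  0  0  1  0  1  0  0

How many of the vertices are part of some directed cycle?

4

A vertex is on a directed cycle iff it belongs to a strongly connected component of size ≥ 2 (or has a self-loop).
The vertices on cycles are {b, c, e, i} — 4 in total.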